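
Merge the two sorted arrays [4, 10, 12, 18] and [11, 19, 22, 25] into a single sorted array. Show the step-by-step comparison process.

Merging process:

Compare 4 vs 11: take 4 from left. Merged: [4]
Compare 10 vs 11: take 10 from left. Merged: [4, 10]
Compare 12 vs 11: take 11 from right. Merged: [4, 10, 11]
Compare 12 vs 19: take 12 from left. Merged: [4, 10, 11, 12]
Compare 18 vs 19: take 18 from left. Merged: [4, 10, 11, 12, 18]
Append remaining from right: [19, 22, 25]. Merged: [4, 10, 11, 12, 18, 19, 22, 25]

Final merged array: [4, 10, 11, 12, 18, 19, 22, 25]
Total comparisons: 5

The merged array is [4, 10, 11, 12, 18, 19, 22, 25], requiring 5 comparisons. The merge step runs in O(n) time where n is the total number of elements.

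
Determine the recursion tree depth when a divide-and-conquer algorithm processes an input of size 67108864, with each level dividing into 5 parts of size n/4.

For divide and conquer with division factor 4:

Problem sizes at each level:
Level 0: 67108864
Level 1: 16777216
Level 2: 4194304
Level 3: 1048576
Level 4: 262144
Level 5: 65536
Level 6: 16384
Level 7: 4096
Level 8: 1024
Level 9: 256
Level 10: 64
Level 11: 16
Level 12: 4
Level 13: 1

The root is level 0 and the size-1 base case is level 13 (the tree spans levels 0 through 13, i.e. 14 levels counting the root), so the depth is the number of divisions: log_4(67108864) = 13

The recursion tree depth is log_4(67108864) = 13. At each level, the problem size is divided by 4, so it takes 13 divisions to reduce to a base case of size 1. The algorithm makes 5 recursive calls at each level.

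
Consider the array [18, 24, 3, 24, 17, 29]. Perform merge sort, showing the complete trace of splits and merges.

Merge sort trace:

Split: [18, 24, 3, 24, 17, 29] -> [18, 24, 3] and [24, 17, 29]
  Split: [18, 24, 3] -> [18] and [24, 3]
    Split: [24, 3] -> [24] and [3]
    Merge: [24] + [3] -> [3, 24]
  Merge: [18] + [3, 24] -> [3, 18, 24]
  Split: [24, 17, 29] -> [24] and [17, 29]
    Split: [17, 29] -> [17] and [29]
    Merge: [17] + [29] -> [17, 29]
  Merge: [24] + [17, 29] -> [17, 24, 29]
Merge: [3, 18, 24] + [17, 24, 29] -> [3, 17, 18, 24, 24, 29]

Final sorted array: [3, 17, 18, 24, 24, 29]

The merge sort proceeds by recursively splitting the array and merging sorted halves.
After all merges, the sorted array is [3, 17, 18, 24, 24, 29].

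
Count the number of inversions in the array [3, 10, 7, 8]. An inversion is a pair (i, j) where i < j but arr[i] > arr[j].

Finding inversions in [3, 10, 7, 8]:

(1, 2): arr[1]=10 > arr[2]=7
(1, 3): arr[1]=10 > arr[3]=8

Total inversions: 2

The array has 2 inversion(s): (1,2), (1,3). Each pair (i,j) satisfies i < j and arr[i] > arr[j].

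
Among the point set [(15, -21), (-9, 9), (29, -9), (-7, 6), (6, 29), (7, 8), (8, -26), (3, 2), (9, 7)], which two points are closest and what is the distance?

Computing all pairwise distances among 9 points:

d((15, -21), (-9, 9)) = 38.4187
d((15, -21), (29, -9)) = 18.4391
d((15, -21), (-7, 6)) = 34.8281
d((15, -21), (6, 29)) = 50.8035
d((15, -21), (7, 8)) = 30.0832
d((15, -21), (8, -26)) = 8.6023
d((15, -21), (3, 2)) = 25.9422
d((15, -21), (9, 7)) = 28.6356
d((-9, 9), (29, -9)) = 42.0476
d((-9, 9), (-7, 6)) = 3.6056
d((-9, 9), (6, 29)) = 25.0
d((-9, 9), (7, 8)) = 16.0312
d((-9, 9), (8, -26)) = 38.9102
d((-9, 9), (3, 2)) = 13.8924
d((-9, 9), (9, 7)) = 18.1108
d((29, -9), (-7, 6)) = 39.0
d((29, -9), (6, 29)) = 44.4185
d((29, -9), (7, 8)) = 27.8029
d((29, -9), (8, -26)) = 27.0185
d((29, -9), (3, 2)) = 28.2312
d((29, -9), (9, 7)) = 25.6125
d((-7, 6), (6, 29)) = 26.4197
d((-7, 6), (7, 8)) = 14.1421
d((-7, 6), (8, -26)) = 35.3412
d((-7, 6), (3, 2)) = 10.7703
d((-7, 6), (9, 7)) = 16.0312
d((6, 29), (7, 8)) = 21.0238
d((6, 29), (8, -26)) = 55.0364
d((6, 29), (3, 2)) = 27.1662
d((6, 29), (9, 7)) = 22.2036
d((7, 8), (8, -26)) = 34.0147
d((7, 8), (3, 2)) = 7.2111
d((7, 8), (9, 7)) = 2.2361 <-- minimum
d((8, -26), (3, 2)) = 28.4429
d((8, -26), (9, 7)) = 33.0151
d((3, 2), (9, 7)) = 7.8102

Closest pair: (7, 8) and (9, 7) with distance 2.2361

The closest pair is (7, 8) and (9, 7) with Euclidean distance 2.2361. For 9 points, brute-force pairwise comparison is shown above. For large n, the divide-and-conquer algorithm (sort by x, recurse on halves, check the dividing strip) achieves O(n log n).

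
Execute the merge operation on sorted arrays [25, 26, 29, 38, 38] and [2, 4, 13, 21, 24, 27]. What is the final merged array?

Merging process:

Compare 25 vs 2: take 2 from right. Merged: [2]
Compare 25 vs 4: take 4 from right. Merged: [2, 4]
Compare 25 vs 13: take 13 from right. Merged: [2, 4, 13]
Compare 25 vs 21: take 21 from right. Merged: [2, 4, 13, 21]
Compare 25 vs 24: take 24 from right. Merged: [2, 4, 13, 21, 24]
Compare 25 vs 27: take 25 from left. Merged: [2, 4, 13, 21, 24, 25]
Compare 26 vs 27: take 26 from left. Merged: [2, 4, 13, 21, 24, 25, 26]
Compare 29 vs 27: take 27 from right. Merged: [2, 4, 13, 21, 24, 25, 26, 27]
Append remaining from left: [29, 38, 38]. Merged: [2, 4, 13, 21, 24, 25, 26, 27, 29, 38, 38]

Final merged array: [2, 4, 13, 21, 24, 25, 26, 27, 29, 38, 38]
Total comparisons: 8

The merged array is [2, 4, 13, 21, 24, 25, 26, 27, 29, 38, 38], requiring 8 comparisons. The merge step runs in O(n) time where n is the total number of elements.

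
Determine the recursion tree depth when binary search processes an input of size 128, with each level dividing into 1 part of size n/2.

For divide and conquer with division factor 2:

Problem sizes at each level:
Level 0: 128
Level 1: 64
Level 2: 32
Level 3: 16
Level 4: 8
Level 5: 4
Level 6: 2
Level 7: 1

The root is level 0 and the size-1 base case is level 7 (the tree spans levels 0 through 7, i.e. 8 levels counting the root), so the depth is the number of divisions: log_2(128) = 7

The recursion tree depth is log_2(128) = 7. At each level, the problem size is divided by 2, so it takes 7 divisions to reduce to a base case of size 1. The algorithm makes 1 recursive call at each level.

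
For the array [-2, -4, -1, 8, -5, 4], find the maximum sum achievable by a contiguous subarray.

Using Kadane's algorithm on [-2, -4, -1, 8, -5, 4]:

Scanning through the array:
Position 1 (value -4): max_ending_here = -4, max_so_far = -2
Position 2 (value -1): max_ending_here = -1, max_so_far = -1
Position 3 (value 8): max_ending_here = 8, max_so_far = 8
Position 4 (value -5): max_ending_here = 3, max_so_far = 8
Position 5 (value 4): max_ending_here = 7, max_so_far = 8

Maximum subarray: [8]
Maximum sum: 8

The maximum subarray is [8] with sum 8. This subarray runs from index 3 to index 3.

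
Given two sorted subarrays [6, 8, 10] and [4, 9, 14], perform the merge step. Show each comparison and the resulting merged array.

Merging process:

Compare 6 vs 4: take 4 from right. Merged: [4]
Compare 6 vs 9: take 6 from left. Merged: [4, 6]
Compare 8 vs 9: take 8 from left. Merged: [4, 6, 8]
Compare 10 vs 9: take 9 from right. Merged: [4, 6, 8, 9]
Compare 10 vs 14: take 10 from left. Merged: [4, 6, 8, 9, 10]
Append remaining from right: [14]. Merged: [4, 6, 8, 9, 10, 14]

Final merged array: [4, 6, 8, 9, 10, 14]
Total comparisons: 5

The merged array is [4, 6, 8, 9, 10, 14], requiring 5 comparisons. The merge step runs in O(n) time where n is the total number of elements.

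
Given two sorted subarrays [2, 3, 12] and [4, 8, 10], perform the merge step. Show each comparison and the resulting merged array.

Merging process:

Compare 2 vs 4: take 2 from left. Merged: [2]
Compare 3 vs 4: take 3 from left. Merged: [2, 3]
Compare 12 vs 4: take 4 from right. Merged: [2, 3, 4]
Compare 12 vs 8: take 8 from right. Merged: [2, 3, 4, 8]
Compare 12 vs 10: take 10 from right. Merged: [2, 3, 4, 8, 10]
Append remaining from left: [12]. Merged: [2, 3, 4, 8, 10, 12]

Final merged array: [2, 3, 4, 8, 10, 12]
Total comparisons: 5

The merged array is [2, 3, 4, 8, 10, 12], requiring 5 comparisons. The merge step runs in O(n) time where n is the total number of elements.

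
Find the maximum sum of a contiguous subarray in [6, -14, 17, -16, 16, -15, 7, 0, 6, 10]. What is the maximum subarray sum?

Using Kadane's algorithm on [6, -14, 17, -16, 16, -15, 7, 0, 6, 10]:

Scanning through the array:
Position 1 (value -14): max_ending_here = -8, max_so_far = 6
Position 2 (value 17): max_ending_here = 17, max_so_far = 17
Position 3 (value -16): max_ending_here = 1, max_so_far = 17
Position 4 (value 16): max_ending_here = 17, max_so_far = 17
Position 5 (value -15): max_ending_here = 2, max_so_far = 17
Position 6 (value 7): max_ending_here = 9, max_so_far = 17
Position 7 (value 0): max_ending_here = 9, max_so_far = 17
Position 8 (value 6): max_ending_here = 15, max_so_far = 17
Position 9 (value 10): max_ending_here = 25, max_so_far = 25

Maximum subarray: [17, -16, 16, -15, 7, 0, 6, 10]
Maximum sum: 25

The maximum subarray is [17, -16, 16, -15, 7, 0, 6, 10] with sum 25. This subarray runs from index 2 to index 9.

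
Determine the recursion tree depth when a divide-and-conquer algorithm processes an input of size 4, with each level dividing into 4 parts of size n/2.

For divide and conquer with division factor 2:

Problem sizes at each level:
Level 0: 4
Level 1: 2
Level 2: 1

The root is level 0 and the size-1 base case is level 2 (the tree spans levels 0 through 2, i.e. 3 levels counting the root), so the depth is the number of divisions: log_2(4) = 2

The recursion tree depth is log_2(4) = 2. At each level, the problem size is divided by 2, so it takes 2 divisions to reduce to a base case of size 1. The algorithm makes 4 recursive calls at each level.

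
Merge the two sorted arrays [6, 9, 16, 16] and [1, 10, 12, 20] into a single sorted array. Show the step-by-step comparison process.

Merging process:

Compare 6 vs 1: take 1 from right. Merged: [1]
Compare 6 vs 10: take 6 from left. Merged: [1, 6]
Compare 9 vs 10: take 9 from left. Merged: [1, 6, 9]
Compare 16 vs 10: take 10 from right. Merged: [1, 6, 9, 10]
Compare 16 vs 12: take 12 from right. Merged: [1, 6, 9, 10, 12]
Compare 16 vs 20: take 16 from left. Merged: [1, 6, 9, 10, 12, 16]
Compare 16 vs 20: take 16 from left. Merged: [1, 6, 9, 10, 12, 16, 16]
Append remaining from right: [20]. Merged: [1, 6, 9, 10, 12, 16, 16, 20]

Final merged array: [1, 6, 9, 10, 12, 16, 16, 20]
Total comparisons: 7

The merged array is [1, 6, 9, 10, 12, 16, 16, 20], requiring 7 comparisons. The merge step runs in O(n) time where n is the total number of elements.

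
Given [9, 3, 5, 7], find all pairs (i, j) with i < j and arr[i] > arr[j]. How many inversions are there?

Finding inversions in [9, 3, 5, 7]:

(0, 1): arr[0]=9 > arr[1]=3
(0, 2): arr[0]=9 > arr[2]=5
(0, 3): arr[0]=9 > arr[3]=7

Total inversions: 3

The array has 3 inversion(s): (0,1), (0,2), (0,3). Each pair (i,j) satisfies i < j and arr[i] > arr[j].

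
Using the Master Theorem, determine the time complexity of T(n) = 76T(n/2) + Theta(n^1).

Master Theorem for T(n) = 76T(n/2) + O(n^1):

a = 76, b = 2, c = 1
log_b(a) = log_2(76) = 6.2479

Case 1: c = 1 < log_2(76) = 6.2479
T(n) = O(n^(log_2 76))

For T(n) = 76T(n/2) + O(n^1): log_2(76) = 6.2479. This is Case 1 of the Master Theorem (c < log_b(a), work dominated by leaves), giving O(n^(log_2 76)).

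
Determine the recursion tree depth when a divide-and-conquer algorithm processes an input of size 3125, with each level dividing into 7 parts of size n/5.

For divide and conquer with division factor 5:

Problem sizes at each level:
Level 0: 3125
Level 1: 625
Level 2: 125
Level 3: 25
Level 4: 5
Level 5: 1

The root is level 0 and the size-1 base case is level 5 (the tree spans levels 0 through 5, i.e. 6 levels counting the root), so the depth is the number of divisions: log_5(3125) = 5

The recursion tree depth is log_5(3125) = 5. At each level, the problem size is divided by 5, so it takes 5 divisions to reduce to a base case of size 1. The algorithm makes 7 recursive calls at each level.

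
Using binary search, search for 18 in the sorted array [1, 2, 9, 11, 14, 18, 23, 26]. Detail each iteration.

Binary search for 18 in [1, 2, 9, 11, 14, 18, 23, 26]:

lo=0, hi=7, mid=3, arr[mid]=11 -> 11 < 18, search right half
lo=4, hi=7, mid=5, arr[mid]=18 -> Found target at index 5!

Binary search finds 18 at index 5 after 2 comparisons. The search repeatedly halves the search space by comparing with the middle element.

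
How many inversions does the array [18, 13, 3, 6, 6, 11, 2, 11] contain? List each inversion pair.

Finding inversions in [18, 13, 3, 6, 6, 11, 2, 11]:

(0, 1): arr[0]=18 > arr[1]=13
(0, 2): arr[0]=18 > arr[2]=3
(0, 3): arr[0]=18 > arr[3]=6
(0, 4): arr[0]=18 > arr[4]=6
(0, 5): arr[0]=18 > arr[5]=11
(0, 6): arr[0]=18 > arr[6]=2
(0, 7): arr[0]=18 > arr[7]=11
(1, 2): arr[1]=13 > arr[2]=3
(1, 3): arr[1]=13 > arr[3]=6
(1, 4): arr[1]=13 > arr[4]=6
(1, 5): arr[1]=13 > arr[5]=11
(1, 6): arr[1]=13 > arr[6]=2
(1, 7): arr[1]=13 > arr[7]=11
(2, 6): arr[2]=3 > arr[6]=2
(3, 6): arr[3]=6 > arr[6]=2
(4, 6): arr[4]=6 > arr[6]=2
(5, 6): arr[5]=11 > arr[6]=2

Total inversions: 17

The array has 17 inversion(s): (0,1), (0,2), (0,3), (0,4), (0,5), (0,6), (0,7), (1,2), (1,3), (1,4), (1,5), (1,6), (1,7), (2,6), (3,6), (4,6), (5,6). Each pair (i,j) satisfies i < j and arr[i] > arr[j].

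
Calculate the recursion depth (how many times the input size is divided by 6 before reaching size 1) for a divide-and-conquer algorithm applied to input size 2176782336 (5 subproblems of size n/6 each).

For divide and conquer with division factor 6:

Problem sizes at each level:
Level 0: 2176782336
Level 1: 362797056
Level 2: 60466176
Level 3: 10077696
Level 4: 1679616
Level 5: 279936
Level 6: 46656
Level 7: 7776
Level 8: 1296
Level 9: 216
Level 10: 36
Level 11: 6
Level 12: 1

The root is level 0 and the size-1 base case is level 12 (the tree spans levels 0 through 12, i.e. 13 levels counting the root), so the depth is the number of divisions: log_6(2176782336) = 12

The recursion tree depth is log_6(2176782336) = 12. At each level, the problem size is divided by 6, so it takes 12 divisions to reduce to a base case of size 1. The algorithm makes 5 recursive calls at each level.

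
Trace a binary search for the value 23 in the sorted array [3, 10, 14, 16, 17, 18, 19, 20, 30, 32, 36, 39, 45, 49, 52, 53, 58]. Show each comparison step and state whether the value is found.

Binary search for 23 in [3, 10, 14, 16, 17, 18, 19, 20, 30, 32, 36, 39, 45, 49, 52, 53, 58]:

lo=0, hi=16, mid=8, arr[mid]=30 -> 30 > 23, search left half
lo=0, hi=7, mid=3, arr[mid]=16 -> 16 < 23, search right half
lo=4, hi=7, mid=5, arr[mid]=18 -> 18 < 23, search right half
lo=6, hi=7, mid=6, arr[mid]=19 -> 19 < 23, search right half
lo=7, hi=7, mid=7, arr[mid]=20 -> 20 < 23, search right half
lo=8 > hi=7, target 23 not found

Binary search determines that 23 is not in the array after 5 comparisons. The search space was exhausted without finding the target.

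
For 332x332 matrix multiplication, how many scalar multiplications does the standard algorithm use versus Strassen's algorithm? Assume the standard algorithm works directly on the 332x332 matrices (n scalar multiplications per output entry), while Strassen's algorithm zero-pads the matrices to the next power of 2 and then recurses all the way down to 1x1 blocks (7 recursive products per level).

Matrix multiplication for 332x332 matrices:

Strassen's algorithm requires power-of-2 dimensions. Pad 332x332 to 512x512 (next power of 2).

Standard algorithm: 332^3 = 36594368 multiplications
Strassen's algorithm: 7^(log2(512)) = 7^9 = 40353607 multiplications
Difference: 36594368 - 40353607 = -3759239 (Strassen uses MORE here due to padding overhead — for small or just-over-power-of-2 n, padding can outweigh the per-level savings)

Standard: 36594368 multiplications (332^3). Strassen: 40353607 multiplications (7^9, after padding to 512x512). Strassen reduces 8 recursive multiplications to 7 at each level.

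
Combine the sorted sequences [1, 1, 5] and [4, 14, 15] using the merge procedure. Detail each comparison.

Merging process:

Compare 1 vs 4: take 1 from left. Merged: [1]
Compare 1 vs 4: take 1 from left. Merged: [1, 1]
Compare 5 vs 4: take 4 from right. Merged: [1, 1, 4]
Compare 5 vs 14: take 5 from left. Merged: [1, 1, 4, 5]
Append remaining from right: [14, 15]. Merged: [1, 1, 4, 5, 14, 15]

Final merged array: [1, 1, 4, 5, 14, 15]
Total comparisons: 4

The merged array is [1, 1, 4, 5, 14, 15], requiring 4 comparisons. The merge step runs in O(n) time where n is the total number of elements.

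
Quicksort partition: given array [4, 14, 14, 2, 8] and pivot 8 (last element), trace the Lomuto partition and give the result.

Lomuto partition with pivot = 8:

Initial array: [4, 14, 14, 2, 8]

arr[0]=4 <= 8: swap with position 0, array becomes [4, 14, 14, 2, 8]
arr[1]=14 > 8: no swap
arr[2]=14 > 8: no swap
arr[3]=2 <= 8: swap with position 1, array becomes [4, 2, 14, 14, 8]

Place pivot at position 2: [4, 2, 8, 14, 14]
Pivot position: 2

After partitioning with pivot 8, the array becomes [4, 2, 8, 14, 14]. The pivot is placed at index 2. All elements to the left of the pivot are <= 8, and all elements to the right are > 8.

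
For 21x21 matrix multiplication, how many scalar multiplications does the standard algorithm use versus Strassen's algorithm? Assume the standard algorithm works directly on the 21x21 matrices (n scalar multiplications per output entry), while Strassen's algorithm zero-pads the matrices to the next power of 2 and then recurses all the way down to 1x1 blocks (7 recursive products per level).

Matrix multiplication for 21x21 matrices:

Strassen's algorithm requires power-of-2 dimensions. Pad 21x21 to 32x32 (next power of 2).

Standard algorithm: 21^3 = 9261 multiplications
Strassen's algorithm: 7^(log2(32)) = 7^5 = 16807 multiplications
Difference: 9261 - 16807 = -7546 (Strassen uses MORE here due to padding overhead — for small or just-over-power-of-2 n, padding can outweigh the per-level savings)

Standard: 9261 multiplications (21^3). Strassen: 16807 multiplications (7^5, after padding to 32x32). Strassen reduces 8 recursive multiplications to 7 at each level.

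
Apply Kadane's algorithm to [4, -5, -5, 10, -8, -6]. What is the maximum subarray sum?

Using Kadane's algorithm on [4, -5, -5, 10, -8, -6]:

Scanning through the array:
Position 1 (value -5): max_ending_here = -1, max_so_far = 4
Position 2 (value -5): max_ending_here = -5, max_so_far = 4
Position 3 (value 10): max_ending_here = 10, max_so_far = 10
Position 4 (value -8): max_ending_here = 2, max_so_far = 10
Position 5 (value -6): max_ending_here = -4, max_so_far = 10

Maximum subarray: [10]
Maximum sum: 10

The maximum subarray is [10] with sum 10. This subarray runs from index 3 to index 3.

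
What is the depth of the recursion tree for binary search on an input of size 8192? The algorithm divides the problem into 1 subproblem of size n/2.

For divide and conquer with division factor 2:

Problem sizes at each level:
Level 0: 8192
Level 1: 4096
Level 2: 2048
Level 3: 1024
Level 4: 512
Level 5: 256
Level 6: 128
Level 7: 64
Level 8: 32
Level 9: 16
Level 10: 8
Level 11: 4
Level 12: 2
Level 13: 1

The root is level 0 and the size-1 base case is level 13 (the tree spans levels 0 through 13, i.e. 14 levels counting the root), so the depth is the number of divisions: log_2(8192) = 13

The recursion tree depth is log_2(8192) = 13. At each level, the problem size is divided by 2, so it takes 13 divisions to reduce to a base case of size 1. The algorithm makes 1 recursive call at each level.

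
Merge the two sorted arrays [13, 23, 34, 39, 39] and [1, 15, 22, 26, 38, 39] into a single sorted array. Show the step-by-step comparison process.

Merging process:

Compare 13 vs 1: take 1 from right. Merged: [1]
Compare 13 vs 15: take 13 from left. Merged: [1, 13]
Compare 23 vs 15: take 15 from right. Merged: [1, 13, 15]
Compare 23 vs 22: take 22 from right. Merged: [1, 13, 15, 22]
Compare 23 vs 26: take 23 from left. Merged: [1, 13, 15, 22, 23]
Compare 34 vs 26: take 26 from right. Merged: [1, 13, 15, 22, 23, 26]
Compare 34 vs 38: take 34 from left. Merged: [1, 13, 15, 22, 23, 26, 34]
Compare 39 vs 38: take 38 from right. Merged: [1, 13, 15, 22, 23, 26, 34, 38]
Compare 39 vs 39: take 39 from left. Merged: [1, 13, 15, 22, 23, 26, 34, 38, 39]
Compare 39 vs 39: take 39 from left. Merged: [1, 13, 15, 22, 23, 26, 34, 38, 39, 39]
Append remaining from right: [39]. Merged: [1, 13, 15, 22, 23, 26, 34, 38, 39, 39, 39]

Final merged array: [1, 13, 15, 22, 23, 26, 34, 38, 39, 39, 39]
Total comparisons: 10

The merged array is [1, 13, 15, 22, 23, 26, 34, 38, 39, 39, 39], requiring 10 comparisons. The merge step runs in O(n) time where n is the total number of elements.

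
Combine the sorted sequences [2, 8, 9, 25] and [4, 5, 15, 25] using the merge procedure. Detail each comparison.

Merging process:

Compare 2 vs 4: take 2 from left. Merged: [2]
Compare 8 vs 4: take 4 from right. Merged: [2, 4]
Compare 8 vs 5: take 5 from right. Merged: [2, 4, 5]
Compare 8 vs 15: take 8 from left. Merged: [2, 4, 5, 8]
Compare 9 vs 15: take 9 from left. Merged: [2, 4, 5, 8, 9]
Compare 25 vs 15: take 15 from right. Merged: [2, 4, 5, 8, 9, 15]
Compare 25 vs 25: take 25 from left. Merged: [2, 4, 5, 8, 9, 15, 25]
Append remaining from right: [25]. Merged: [2, 4, 5, 8, 9, 15, 25, 25]

Final merged array: [2, 4, 5, 8, 9, 15, 25, 25]
Total comparisons: 7

The merged array is [2, 4, 5, 8, 9, 15, 25, 25], requiring 7 comparisons. The merge step runs in O(n) time where n is the total number of elements.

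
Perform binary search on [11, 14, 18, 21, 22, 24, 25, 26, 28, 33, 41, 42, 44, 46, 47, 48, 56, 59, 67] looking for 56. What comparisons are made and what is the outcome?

Binary search for 56 in [11, 14, 18, 21, 22, 24, 25, 26, 28, 33, 41, 42, 44, 46, 47, 48, 56, 59, 67]:

lo=0, hi=18, mid=9, arr[mid]=33 -> 33 < 56, search right half
lo=10, hi=18, mid=14, arr[mid]=47 -> 47 < 56, search right half
lo=15, hi=18, mid=16, arr[mid]=56 -> Found target at index 16!

Binary search finds 56 at index 16 after 3 comparisons. The search repeatedly halves the search space by comparing with the middle element.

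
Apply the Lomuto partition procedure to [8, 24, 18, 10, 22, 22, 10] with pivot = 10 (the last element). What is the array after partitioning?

Lomuto partition with pivot = 10:

Initial array: [8, 24, 18, 10, 22, 22, 10]

arr[0]=8 <= 10: swap with position 0, array becomes [8, 24, 18, 10, 22, 22, 10]
arr[1]=24 > 10: no swap
arr[2]=18 > 10: no swap
arr[3]=10 <= 10: swap with position 1, array becomes [8, 10, 18, 24, 22, 22, 10]
arr[4]=22 > 10: no swap
arr[5]=22 > 10: no swap

Place pivot at position 2: [8, 10, 10, 24, 22, 22, 18]
Pivot position: 2

After partitioning with pivot 10, the array becomes [8, 10, 10, 24, 22, 22, 18]. The pivot is placed at index 2. All elements to the left of the pivot are <= 10, and all elements to the right are > 10.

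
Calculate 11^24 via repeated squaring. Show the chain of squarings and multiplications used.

Computing 11^24 by squaring (build up from 11^1; each line after the first costs one multiplication):

11^1 = 11
11^2 = (11^1)^2 = 11^2 = 121
11^3 = 11 * 11^2 = 11 * 121 = 1331
11^6 = (11^3)^2 = 1331^2 = 1771561
11^12 = (11^6)^2 = 1771561^2 = 3138428376721
11^24 = (11^12)^2 = 3138428376721^2 = 9849732675807611094711841

Result: 9849732675807611094711841
Multiplications needed: 5 (5 lines after 11^1)

11^24 = 9849732675807611094711841. Using exponentiation by squaring, this requires 5 multiplications. The key idea: if the exponent is even, square the half-power; if odd, multiply by the base once.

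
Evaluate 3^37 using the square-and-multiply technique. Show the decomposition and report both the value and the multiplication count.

Computing 3^37 by squaring (build up from 3^1; each line after the first costs one multiplication):

3^1 = 3
3^2 = (3^1)^2 = 3^2 = 9
3^4 = (3^2)^2 = 9^2 = 81
3^8 = (3^4)^2 = 81^2 = 6561
3^9 = 3 * 3^8 = 3 * 6561 = 19683
3^18 = (3^9)^2 = 19683^2 = 387420489
3^36 = (3^18)^2 = 387420489^2 = 150094635296999121
3^37 = 3 * 3^36 = 3 * 150094635296999121 = 450283905890997363

Result: 450283905890997363
Multiplications needed: 7 (7 lines after 3^1)

3^37 = 450283905890997363. Using exponentiation by squaring, this requires 7 multiplications. The key idea: if the exponent is even, square the half-power; if odd, multiply by the base once.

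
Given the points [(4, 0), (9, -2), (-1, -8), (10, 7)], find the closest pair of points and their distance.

Computing all pairwise distances among 4 points:

d((4, 0), (9, -2)) = 5.3852 <-- minimum
d((4, 0), (-1, -8)) = 9.434
d((4, 0), (10, 7)) = 9.2195
d((9, -2), (-1, -8)) = 11.6619
d((9, -2), (10, 7)) = 9.0554
d((-1, -8), (10, 7)) = 18.6011

Closest pair: (4, 0) and (9, -2) with distance 5.3852

The closest pair is (4, 0) and (9, -2) with Euclidean distance 5.3852. For 4 points, brute-force pairwise comparison is shown above. For large n, the divide-and-conquer algorithm (sort by x, recurse on halves, check the dividing strip) achieves O(n log n).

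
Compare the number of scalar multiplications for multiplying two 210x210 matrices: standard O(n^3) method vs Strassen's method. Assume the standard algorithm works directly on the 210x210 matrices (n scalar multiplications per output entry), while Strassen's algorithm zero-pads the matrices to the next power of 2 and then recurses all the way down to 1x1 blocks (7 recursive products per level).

Matrix multiplication for 210x210 matrices:

Strassen's algorithm requires power-of-2 dimensions. Pad 210x210 to 256x256 (next power of 2).

Standard algorithm: 210^3 = 9261000 multiplications
Strassen's algorithm: 7^(log2(256)) = 7^8 = 5764801 multiplications
Savings: 9261000 - 5764801 = 3496199 multiplications

Standard: 9261000 multiplications (210^3). Strassen: 5764801 multiplications (7^8, after padding to 256x256). Strassen reduces 8 recursive multiplications to 7 at each level.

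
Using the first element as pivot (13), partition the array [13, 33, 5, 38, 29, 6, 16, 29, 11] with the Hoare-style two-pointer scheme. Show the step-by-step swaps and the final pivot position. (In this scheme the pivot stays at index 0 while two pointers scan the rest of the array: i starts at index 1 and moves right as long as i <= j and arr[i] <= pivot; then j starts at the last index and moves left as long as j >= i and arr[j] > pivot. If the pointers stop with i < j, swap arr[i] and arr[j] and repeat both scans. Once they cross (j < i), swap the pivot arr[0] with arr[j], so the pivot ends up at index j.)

Hoare-style two-pointer partition with pivot = 13:

Initial array: [13, 33, 5, 38, 29, 6, 16, 29, 11]

Pointers start at i = 1, j = 8.
i stops at index 1 (arr[1]=33 > 13), j stops at index 8 (arr[8]=11 <= 13): swap arr[1] and arr[8], array becomes [13, 11, 5, 38, 29, 6, 16, 29, 33]
i stops at index 3 (arr[3]=38 > 13), j stops at index 5 (arr[5]=6 <= 13): swap arr[3] and arr[5], array becomes [13, 11, 5, 6, 29, 38, 16, 29, 33]
i ends at 4, j ends at 3: the pointers have crossed (j < i), so scanning stops.

Swap pivot arr[0] with arr[3] to place pivot at position 3: [6, 11, 5, 13, 29, 38, 16, 29, 33]
Pivot position: 3

After partitioning with pivot 13, the array becomes [6, 11, 5, 13, 29, 38, 16, 29, 33]. The pivot is placed at index 3. All elements to the left of the pivot are <= 13, and all elements to the right are > 13.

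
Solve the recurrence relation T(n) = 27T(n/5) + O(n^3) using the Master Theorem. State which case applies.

Master Theorem for T(n) = 27T(n/5) + O(n^3):

a = 27, b = 5, c = 3
log_b(a) = log_5(27) = 2.0478

Case 3: c = 3 > log_5(27) = 2.0478
T(n) = O(n^3) = O(n^3)

For T(n) = 27T(n/5) + O(n^3): log_5(27) = 2.0478. This is Case 3 of the Master Theorem (c > log_b(a), work dominated by root), giving O(n^3).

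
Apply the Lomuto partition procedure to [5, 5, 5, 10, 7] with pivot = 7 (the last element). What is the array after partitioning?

Lomuto partition with pivot = 7:

Initial array: [5, 5, 5, 10, 7]

arr[0]=5 <= 7: swap with position 0, array becomes [5, 5, 5, 10, 7]
arr[1]=5 <= 7: swap with position 1, array becomes [5, 5, 5, 10, 7]
arr[2]=5 <= 7: swap with position 2, array becomes [5, 5, 5, 10, 7]
arr[3]=10 > 7: no swap

Place pivot at position 3: [5, 5, 5, 7, 10]
Pivot position: 3

After partitioning with pivot 7, the array becomes [5, 5, 5, 7, 10]. The pivot is placed at index 3. All elements to the left of the pivot are <= 7, and all elements to the right are > 7.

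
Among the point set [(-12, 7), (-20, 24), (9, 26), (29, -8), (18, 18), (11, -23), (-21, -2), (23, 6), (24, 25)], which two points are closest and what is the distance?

Computing all pairwise distances among 9 points:

d((-12, 7), (-20, 24)) = 18.7883
d((-12, 7), (9, 26)) = 28.3196
d((-12, 7), (29, -8)) = 43.6578
d((-12, 7), (18, 18)) = 31.9531
d((-12, 7), (11, -23)) = 37.8021
d((-12, 7), (-21, -2)) = 12.7279
d((-12, 7), (23, 6)) = 35.0143
d((-12, 7), (24, 25)) = 40.2492
d((-20, 24), (9, 26)) = 29.0689
d((-20, 24), (29, -8)) = 58.5235
d((-20, 24), (18, 18)) = 38.4708
d((-20, 24), (11, -23)) = 56.3028
d((-20, 24), (-21, -2)) = 26.0192
d((-20, 24), (23, 6)) = 46.6154
d((-20, 24), (24, 25)) = 44.0114
d((9, 26), (29, -8)) = 39.4462
d((9, 26), (18, 18)) = 12.0416
d((9, 26), (11, -23)) = 49.0408
d((9, 26), (-21, -2)) = 41.0366
d((9, 26), (23, 6)) = 24.4131
d((9, 26), (24, 25)) = 15.0333
d((29, -8), (18, 18)) = 28.2312
d((29, -8), (11, -23)) = 23.4307
d((29, -8), (-21, -2)) = 50.3587
d((29, -8), (23, 6)) = 15.2315
d((29, -8), (24, 25)) = 33.3766
d((18, 18), (11, -23)) = 41.5933
d((18, 18), (-21, -2)) = 43.8292
d((18, 18), (23, 6)) = 13.0
d((18, 18), (24, 25)) = 9.2195 <-- minimum
d((11, -23), (-21, -2)) = 38.2753
d((11, -23), (23, 6)) = 31.3847
d((11, -23), (24, 25)) = 49.7293
d((-21, -2), (23, 6)) = 44.7214
d((-21, -2), (24, 25)) = 52.4786
d((23, 6), (24, 25)) = 19.0263

Closest pair: (18, 18) and (24, 25) with distance 9.2195

The closest pair is (18, 18) and (24, 25) with Euclidean distance 9.2195. For 9 points, brute-force pairwise comparison is shown above. For large n, the divide-and-conquer algorithm (sort by x, recurse on halves, check the dividing strip) achieves O(n log n).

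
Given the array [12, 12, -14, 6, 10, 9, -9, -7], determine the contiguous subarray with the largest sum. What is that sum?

Using Kadane's algorithm on [12, 12, -14, 6, 10, 9, -9, -7]:

Scanning through the array:
Position 1 (value 12): max_ending_here = 24, max_so_far = 24
Position 2 (value -14): max_ending_here = 10, max_so_far = 24
Position 3 (value 6): max_ending_here = 16, max_so_far = 24
Position 4 (value 10): max_ending_here = 26, max_so_far = 26
Position 5 (value 9): max_ending_here = 35, max_so_far = 35
Position 6 (value -9): max_ending_here = 26, max_so_far = 35
Position 7 (value -7): max_ending_here = 19, max_so_far = 35

Maximum subarray: [12, 12, -14, 6, 10, 9]
Maximum sum: 35

The maximum subarray is [12, 12, -14, 6, 10, 9] with sum 35. This subarray runs from index 0 to index 5.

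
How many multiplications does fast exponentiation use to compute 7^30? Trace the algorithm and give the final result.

Computing 7^30 by squaring (build up from 7^1; each line after the first costs one multiplication):

7^1 = 7
7^2 = (7^1)^2 = 7^2 = 49
7^3 = 7 * 7^2 = 7 * 49 = 343
7^6 = (7^3)^2 = 343^2 = 117649
7^7 = 7 * 7^6 = 7 * 117649 = 823543
7^14 = (7^7)^2 = 823543^2 = 678223072849
7^15 = 7 * 7^14 = 7 * 678223072849 = 4747561509943
7^30 = (7^15)^2 = 4747561509943^2 = 22539340290692258087863249

Result: 22539340290692258087863249
Multiplications needed: 7 (7 lines after 7^1)

7^30 = 22539340290692258087863249. Using exponentiation by squaring, this requires 7 multiplications. The key idea: if the exponent is even, square the half-power; if odd, multiply by the base once.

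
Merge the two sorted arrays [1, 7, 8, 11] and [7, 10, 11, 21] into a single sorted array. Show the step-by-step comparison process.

Merging process:

Compare 1 vs 7: take 1 from left. Merged: [1]
Compare 7 vs 7: take 7 from left. Merged: [1, 7]
Compare 8 vs 7: take 7 from right. Merged: [1, 7, 7]
Compare 8 vs 10: take 8 from left. Merged: [1, 7, 7, 8]
Compare 11 vs 10: take 10 from right. Merged: [1, 7, 7, 8, 10]
Compare 11 vs 11: take 11 from left. Merged: [1, 7, 7, 8, 10, 11]
Append remaining from right: [11, 21]. Merged: [1, 7, 7, 8, 10, 11, 11, 21]

Final merged array: [1, 7, 7, 8, 10, 11, 11, 21]
Total comparisons: 6

The merged array is [1, 7, 7, 8, 10, 11, 11, 21], requiring 6 comparisons. The merge step runs in O(n) time where n is the total number of elements.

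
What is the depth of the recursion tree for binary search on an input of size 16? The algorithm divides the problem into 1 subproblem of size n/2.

For divide and conquer with division factor 2:

Problem sizes at each level:
Level 0: 16
Level 1: 8
Level 2: 4
Level 3: 2
Level 4: 1

The root is level 0 and the size-1 base case is level 4 (the tree spans levels 0 through 4, i.e. 5 levels counting the root), so the depth is the number of divisions: log_2(16) = 4

The recursion tree depth is log_2(16) = 4. At each level, the problem size is divided by 2, so it takes 4 divisions to reduce to a base case of size 1. The algorithm makes 1 recursive call at each level.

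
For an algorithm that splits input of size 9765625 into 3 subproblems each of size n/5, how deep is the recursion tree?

For divide and conquer with division factor 5:

Problem sizes at each level:
Level 0: 9765625
Level 1: 1953125
Level 2: 390625
Level 3: 78125
Level 4: 15625
Level 5: 3125
Level 6: 625
Level 7: 125
Level 8: 25
Level 9: 5
Level 10: 1

The root is level 0 and the size-1 base case is level 10 (the tree spans levels 0 through 10, i.e. 11 levels counting the root), so the depth is the number of divisions: log_5(9765625) = 10

The recursion tree depth is log_5(9765625) = 10. At each level, the problem size is divided by 5, so it takes 10 divisions to reduce to a base case of size 1. The algorithm makes 3 recursive calls at each level.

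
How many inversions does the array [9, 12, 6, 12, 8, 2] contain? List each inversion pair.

Finding inversions in [9, 12, 6, 12, 8, 2]:

(0, 2): arr[0]=9 > arr[2]=6
(0, 4): arr[0]=9 > arr[4]=8
(0, 5): arr[0]=9 > arr[5]=2
(1, 2): arr[1]=12 > arr[2]=6
(1, 4): arr[1]=12 > arr[4]=8
(1, 5): arr[1]=12 > arr[5]=2
(2, 5): arr[2]=6 > arr[5]=2
(3, 4): arr[3]=12 > arr[4]=8
(3, 5): arr[3]=12 > arr[5]=2
(4, 5): arr[4]=8 > arr[5]=2

Total inversions: 10

The array has 10 inversion(s): (0,2), (0,4), (0,5), (1,2), (1,4), (1,5), (2,5), (3,4), (3,5), (4,5). Each pair (i,j) satisfies i < j and arr[i] > arr[j].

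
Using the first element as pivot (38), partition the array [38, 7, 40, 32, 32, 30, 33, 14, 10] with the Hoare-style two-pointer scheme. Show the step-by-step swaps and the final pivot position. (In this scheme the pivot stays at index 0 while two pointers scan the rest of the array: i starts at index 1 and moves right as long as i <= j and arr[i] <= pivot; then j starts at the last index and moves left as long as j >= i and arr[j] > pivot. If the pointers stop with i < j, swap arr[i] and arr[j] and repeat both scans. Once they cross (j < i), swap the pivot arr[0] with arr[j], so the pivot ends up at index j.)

Hoare-style two-pointer partition with pivot = 38:

Initial array: [38, 7, 40, 32, 32, 30, 33, 14, 10]

Pointers start at i = 1, j = 8.
i stops at index 2 (arr[2]=40 > 38), j stops at index 8 (arr[8]=10 <= 38): swap arr[2] and arr[8], array becomes [38, 7, 10, 32, 32, 30, 33, 14, 40]
i ends at 8, j ends at 7: the pointers have crossed (j < i), so scanning stops.

Swap pivot arr[0] with arr[7] to place pivot at position 7: [14, 7, 10, 32, 32, 30, 33, 38, 40]
Pivot position: 7

After partitioning with pivot 38, the array becomes [14, 7, 10, 32, 32, 30, 33, 38, 40]. The pivot is placed at index 7. All elements to the left of the pivot are <= 38, and all elements to the right are > 38.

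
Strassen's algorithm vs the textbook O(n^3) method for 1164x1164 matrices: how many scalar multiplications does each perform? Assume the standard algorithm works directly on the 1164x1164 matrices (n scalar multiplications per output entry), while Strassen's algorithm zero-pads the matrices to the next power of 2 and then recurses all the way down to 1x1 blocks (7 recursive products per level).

Matrix multiplication for 1164x1164 matrices:

Strassen's algorithm requires power-of-2 dimensions. Pad 1164x1164 to 2048x2048 (next power of 2).

Standard algorithm: 1164^3 = 1577098944 multiplications
Strassen's algorithm: 7^(log2(2048)) = 7^11 = 1977326743 multiplications
Difference: 1577098944 - 1977326743 = -400227799 (Strassen uses MORE here due to padding overhead — for small or just-over-power-of-2 n, padding can outweigh the per-level savings)

Standard: 1577098944 multiplications (1164^3). Strassen: 1977326743 multiplications (7^11, after padding to 2048x2048). Strassen reduces 8 recursive multiplications to 7 at each level.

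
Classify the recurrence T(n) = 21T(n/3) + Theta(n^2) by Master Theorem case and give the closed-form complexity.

Master Theorem for T(n) = 21T(n/3) + O(n^2):

a = 21, b = 3, c = 2
log_b(a) = log_3(21) = 2.7712

Case 1: c = 2 < log_3(21) = 2.7712
T(n) = O(n^(log_3 21))

For T(n) = 21T(n/3) + O(n^2): log_3(21) = 2.7712. This is Case 1 of the Master Theorem (c < log_b(a), work dominated by leaves), giving O(n^(log_3 21)).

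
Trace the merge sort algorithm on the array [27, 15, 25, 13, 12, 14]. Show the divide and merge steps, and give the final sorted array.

Merge sort trace:

Split: [27, 15, 25, 13, 12, 14] -> [27, 15, 25] and [13, 12, 14]
  Split: [27, 15, 25] -> [27] and [15, 25]
    Split: [15, 25] -> [15] and [25]
    Merge: [15] + [25] -> [15, 25]
  Merge: [27] + [15, 25] -> [15, 25, 27]
  Split: [13, 12, 14] -> [13] and [12, 14]
    Split: [12, 14] -> [12] and [14]
    Merge: [12] + [14] -> [12, 14]
  Merge: [13] + [12, 14] -> [12, 13, 14]
Merge: [15, 25, 27] + [12, 13, 14] -> [12, 13, 14, 15, 25, 27]

Final sorted array: [12, 13, 14, 15, 25, 27]

The merge sort proceeds by recursively splitting the array and merging sorted halves.
After all merges, the sorted array is [12, 13, 14, 15, 25, 27].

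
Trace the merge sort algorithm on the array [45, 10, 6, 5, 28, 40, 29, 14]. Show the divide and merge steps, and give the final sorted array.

Merge sort trace:

Split: [45, 10, 6, 5, 28, 40, 29, 14] -> [45, 10, 6, 5] and [28, 40, 29, 14]
  Split: [45, 10, 6, 5] -> [45, 10] and [6, 5]
    Split: [45, 10] -> [45] and [10]
    Merge: [45] + [10] -> [10, 45]
    Split: [6, 5] -> [6] and [5]
    Merge: [6] + [5] -> [5, 6]
  Merge: [10, 45] + [5, 6] -> [5, 6, 10, 45]
  Split: [28, 40, 29, 14] -> [28, 40] and [29, 14]
    Split: [28, 40] -> [28] and [40]
    Merge: [28] + [40] -> [28, 40]
    Split: [29, 14] -> [29] and [14]
    Merge: [29] + [14] -> [14, 29]
  Merge: [28, 40] + [14, 29] -> [14, 28, 29, 40]
Merge: [5, 6, 10, 45] + [14, 28, 29, 40] -> [5, 6, 10, 14, 28, 29, 40, 45]

Final sorted array: [5, 6, 10, 14, 28, 29, 40, 45]

The merge sort proceeds by recursively splitting the array and merging sorted halves.
After all merges, the sorted array is [5, 6, 10, 14, 28, 29, 40, 45].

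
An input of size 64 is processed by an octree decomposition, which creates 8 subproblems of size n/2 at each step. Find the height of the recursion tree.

For divide and conquer with division factor 2:

Problem sizes at each level:
Level 0: 64
Level 1: 32
Level 2: 16
Level 3: 8
Level 4: 4
Level 5: 2
Level 6: 1

The root is level 0 and the size-1 base case is level 6 (the tree spans levels 0 through 6, i.e. 7 levels counting the root), so the depth is the number of divisions: log_2(64) = 6

The recursion tree depth is log_2(64) = 6. At each level, the problem size is divided by 2, so it takes 6 divisions to reduce to a base case of size 1. The algorithm makes 8 recursive calls at each level.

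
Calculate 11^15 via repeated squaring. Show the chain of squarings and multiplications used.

Computing 11^15 by squaring (build up from 11^1; each line after the first costs one multiplication):

11^1 = 11
11^2 = (11^1)^2 = 11^2 = 121
11^3 = 11 * 11^2 = 11 * 121 = 1331
11^6 = (11^3)^2 = 1331^2 = 1771561
11^7 = 11 * 11^6 = 11 * 1771561 = 19487171
11^14 = (11^7)^2 = 19487171^2 = 379749833583241
11^15 = 11 * 11^14 = 11 * 379749833583241 = 4177248169415651

Result: 4177248169415651
Multiplications needed: 6 (6 lines after 11^1)

11^15 = 4177248169415651. Using exponentiation by squaring, this requires 6 multiplications. The key idea: if the exponent is even, square the half-power; if odd, multiply by the base once.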